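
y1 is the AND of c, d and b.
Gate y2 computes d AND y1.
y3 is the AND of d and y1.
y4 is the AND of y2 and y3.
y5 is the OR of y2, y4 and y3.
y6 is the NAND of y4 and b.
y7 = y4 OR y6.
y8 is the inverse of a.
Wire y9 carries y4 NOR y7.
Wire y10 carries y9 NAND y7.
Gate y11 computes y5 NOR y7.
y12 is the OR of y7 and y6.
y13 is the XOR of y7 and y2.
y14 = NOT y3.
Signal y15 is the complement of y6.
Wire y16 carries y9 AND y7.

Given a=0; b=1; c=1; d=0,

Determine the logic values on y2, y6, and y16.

y2 = 0; y6 = 1; y16 = 0

y1 = c AND d AND b = 1 AND 0 AND 1 = 0
y2 = d AND y1 = 0 AND 0 = 0
y3 = d AND y1 = 0 AND 0 = 0
y4 = y2 AND y3 = 0 AND 0 = 0
y6 = y4 NAND b = 0 NAND 1 = 1
y7 = y4 OR y6 = 0 OR 1 = 1
y9 = y4 NOR y7 = 0 NOR 1 = 0
y16 = y9 AND y7 = 0 AND 1 = 0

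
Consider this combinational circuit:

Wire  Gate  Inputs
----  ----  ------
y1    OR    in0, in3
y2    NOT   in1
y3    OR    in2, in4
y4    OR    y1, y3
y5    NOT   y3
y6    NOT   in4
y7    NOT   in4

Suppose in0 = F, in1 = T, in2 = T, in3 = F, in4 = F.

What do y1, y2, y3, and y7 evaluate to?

y1 = in0 OR in3 = F OR F = F
y2 = NOT in1 = NOT T = F
y3 = in2 OR in4 = T OR F = T
y7 = NOT in4 = NOT F = T

y1 = F, y2 = F, y3 = T, y7 = T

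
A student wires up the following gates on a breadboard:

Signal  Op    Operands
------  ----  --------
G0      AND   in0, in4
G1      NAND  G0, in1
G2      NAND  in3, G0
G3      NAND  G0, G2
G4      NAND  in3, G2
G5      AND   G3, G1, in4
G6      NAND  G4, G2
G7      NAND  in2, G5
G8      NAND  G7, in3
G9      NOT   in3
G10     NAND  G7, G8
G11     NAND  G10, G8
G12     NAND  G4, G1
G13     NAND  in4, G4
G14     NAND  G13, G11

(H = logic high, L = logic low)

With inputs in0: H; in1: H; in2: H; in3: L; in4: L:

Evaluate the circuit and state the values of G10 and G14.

G0 = in0 AND in4 = H AND L = L
G1 = G0 NAND in1 = L NAND H = H
G2 = in3 NAND G0 = L NAND L = H
G3 = G0 NAND G2 = L NAND H = H
G4 = in3 NAND G2 = L NAND H = H
G5 = G3 AND G1 AND in4 = H AND H AND L = L
G7 = in2 NAND G5 = H NAND L = H
G8 = G7 NAND in3 = H NAND L = H
G10 = G7 NAND G8 = H NAND H = L
G11 = G10 NAND G8 = L NAND H = H
G13 = in4 NAND G4 = L NAND H = H
G14 = G13 NAND G11 = H NAND H = L

G10 = L, G14 = L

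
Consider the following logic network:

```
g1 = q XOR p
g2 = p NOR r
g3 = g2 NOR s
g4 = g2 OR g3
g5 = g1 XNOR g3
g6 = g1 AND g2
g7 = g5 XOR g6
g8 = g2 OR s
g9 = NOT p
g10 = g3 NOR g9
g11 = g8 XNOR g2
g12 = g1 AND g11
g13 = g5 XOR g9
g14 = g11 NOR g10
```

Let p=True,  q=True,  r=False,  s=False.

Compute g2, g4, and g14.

g2 = p NOR r = True NOR False = False
g3 = g2 NOR s = False NOR False = True
g4 = g2 OR g3 = False OR True = True
g8 = g2 OR s = False OR False = False
g9 = NOT p = NOT True = False
g10 = g3 NOR g9 = True NOR False = False
g11 = g8 XNOR g2 = False XNOR False = True
g14 = g11 NOR g10 = True NOR False = False

g2 = False  g4 = True  g14 = False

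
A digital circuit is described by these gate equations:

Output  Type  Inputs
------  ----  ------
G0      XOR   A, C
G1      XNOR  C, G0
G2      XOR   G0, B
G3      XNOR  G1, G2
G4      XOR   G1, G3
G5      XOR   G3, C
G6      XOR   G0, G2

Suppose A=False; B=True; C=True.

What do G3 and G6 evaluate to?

G3 = False, G6 = True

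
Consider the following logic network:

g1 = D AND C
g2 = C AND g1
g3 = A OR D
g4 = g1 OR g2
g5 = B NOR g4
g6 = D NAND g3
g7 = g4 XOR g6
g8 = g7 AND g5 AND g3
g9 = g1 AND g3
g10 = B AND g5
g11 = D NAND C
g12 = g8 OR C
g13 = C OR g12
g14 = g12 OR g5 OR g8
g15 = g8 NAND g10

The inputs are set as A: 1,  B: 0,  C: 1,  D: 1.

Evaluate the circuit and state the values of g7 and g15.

g7 = 1, g15 = 1

g1 = D AND C = 1 AND 1 = 1
g2 = C AND g1 = 1 AND 1 = 1
g3 = A OR D = 1 OR 1 = 1
g4 = g1 OR g2 = 1 OR 1 = 1
g5 = B NOR g4 = 0 NOR 1 = 0
g6 = D NAND g3 = 1 NAND 1 = 0
g7 = g4 XOR g6 = 1 XOR 0 = 1
g8 = g7 AND g5 AND g3 = 1 AND 0 AND 1 = 0
g10 = B AND g5 = 0 AND 0 = 0
g15 = g8 NAND g10 = 0 NAND 0 = 1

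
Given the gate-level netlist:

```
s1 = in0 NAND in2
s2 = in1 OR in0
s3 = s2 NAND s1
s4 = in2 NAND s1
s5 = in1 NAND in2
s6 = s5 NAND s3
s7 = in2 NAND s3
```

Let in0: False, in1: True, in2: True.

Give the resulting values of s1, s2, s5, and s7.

s1 = True; s2 = True; s5 = False; s7 = True

s1 = in0 NAND in2 = False NAND True = True
s2 = in1 OR in0 = True OR False = True
s3 = s2 NAND s1 = True NAND True = False
s5 = in1 NAND in2 = True NAND True = False
s7 = in2 NAND s3 = True NAND False = True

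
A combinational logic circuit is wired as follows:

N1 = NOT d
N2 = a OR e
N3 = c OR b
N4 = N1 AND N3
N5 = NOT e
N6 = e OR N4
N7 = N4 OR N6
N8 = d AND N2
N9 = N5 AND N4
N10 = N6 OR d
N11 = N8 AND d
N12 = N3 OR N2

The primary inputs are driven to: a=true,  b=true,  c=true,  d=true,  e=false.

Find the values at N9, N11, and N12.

N9 = false, N11 = true, N12 = true

N1 = NOT d = NOT true = false
N2 = a OR e = true OR false = true
N3 = c OR b = true OR true = true
N4 = N1 AND N3 = false AND true = false
N5 = NOT e = NOT false = true
N8 = d AND N2 = true AND true = true
N9 = N5 AND N4 = true AND false = false
N11 = N8 AND d = true AND true = true
N12 = N3 OR N2 = true OR true = true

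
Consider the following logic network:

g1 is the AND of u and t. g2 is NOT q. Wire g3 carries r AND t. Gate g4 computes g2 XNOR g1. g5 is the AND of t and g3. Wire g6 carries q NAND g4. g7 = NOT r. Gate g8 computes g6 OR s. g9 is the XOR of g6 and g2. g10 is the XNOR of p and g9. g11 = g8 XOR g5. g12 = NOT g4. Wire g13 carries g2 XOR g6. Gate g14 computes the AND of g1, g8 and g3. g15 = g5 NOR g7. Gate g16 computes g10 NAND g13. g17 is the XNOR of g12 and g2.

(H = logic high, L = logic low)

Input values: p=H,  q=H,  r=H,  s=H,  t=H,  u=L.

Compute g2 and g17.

g1 = u AND t = L AND H = L
g2 = NOT q = NOT H = L
g4 = g2 XNOR g1 = L XNOR L = H
g12 = NOT g4 = NOT H = L
g17 = g12 XNOR g2 = L XNOR L = H

g2 = L  g17 = H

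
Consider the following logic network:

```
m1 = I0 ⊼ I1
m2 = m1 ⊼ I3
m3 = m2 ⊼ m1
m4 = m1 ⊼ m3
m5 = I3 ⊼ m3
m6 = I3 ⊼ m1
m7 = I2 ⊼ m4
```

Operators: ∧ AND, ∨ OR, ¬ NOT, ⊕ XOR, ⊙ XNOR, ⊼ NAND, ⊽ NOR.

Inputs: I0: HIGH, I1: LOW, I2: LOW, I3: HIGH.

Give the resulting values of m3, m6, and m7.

m3 = HIGH, m6 = LOW, m7 = HIGH

m1 = I0 NAND I1 = HIGH NAND LOW = HIGH
m2 = m1 NAND I3 = HIGH NAND HIGH = LOW
m3 = m2 NAND m1 = LOW NAND HIGH = HIGH
m4 = m1 NAND m3 = HIGH NAND HIGH = LOW
m6 = I3 NAND m1 = HIGH NAND HIGH = LOW
m7 = I2 NAND m4 = LOW NAND LOW = HIGH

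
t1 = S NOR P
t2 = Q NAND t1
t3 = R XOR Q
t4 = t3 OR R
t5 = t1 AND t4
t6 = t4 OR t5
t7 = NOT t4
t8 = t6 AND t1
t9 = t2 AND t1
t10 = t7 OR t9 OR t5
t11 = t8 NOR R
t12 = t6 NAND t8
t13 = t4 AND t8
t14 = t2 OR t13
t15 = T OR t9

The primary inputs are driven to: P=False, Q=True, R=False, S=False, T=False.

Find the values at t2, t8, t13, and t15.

t2 = False; t8 = True; t13 = True; t15 = False

t1 = S NOR P = False NOR False = True
t2 = Q NAND t1 = True NAND True = False
t3 = R XOR Q = False XOR True = True
t4 = t3 OR R = True OR False = True
t5 = t1 AND t4 = True AND True = True
t6 = t4 OR t5 = True OR True = True
t8 = t6 AND t1 = True AND True = True
t9 = t2 AND t1 = False AND True = False
t13 = t4 AND t8 = True AND True = True
t15 = T OR t9 = False OR False = False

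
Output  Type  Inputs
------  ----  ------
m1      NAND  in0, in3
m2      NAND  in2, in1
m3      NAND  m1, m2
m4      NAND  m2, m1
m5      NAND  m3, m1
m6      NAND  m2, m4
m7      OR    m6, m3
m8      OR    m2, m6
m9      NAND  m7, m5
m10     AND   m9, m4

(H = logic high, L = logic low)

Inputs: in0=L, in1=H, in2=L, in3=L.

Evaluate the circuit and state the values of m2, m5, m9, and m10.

m1 = in0 NAND in3 = L NAND L = H
m2 = in2 NAND in1 = L NAND H = H
m3 = m1 NAND m2 = H NAND H = L
m4 = m2 NAND m1 = H NAND H = L
m5 = m3 NAND m1 = L NAND H = H
m6 = m2 NAND m4 = H NAND L = H
m7 = m6 OR m3 = H OR L = H
m9 = m7 NAND m5 = H NAND H = L
m10 = m9 AND m4 = L AND L = L

m2 = H, m5 = H, m9 = L, m10 = L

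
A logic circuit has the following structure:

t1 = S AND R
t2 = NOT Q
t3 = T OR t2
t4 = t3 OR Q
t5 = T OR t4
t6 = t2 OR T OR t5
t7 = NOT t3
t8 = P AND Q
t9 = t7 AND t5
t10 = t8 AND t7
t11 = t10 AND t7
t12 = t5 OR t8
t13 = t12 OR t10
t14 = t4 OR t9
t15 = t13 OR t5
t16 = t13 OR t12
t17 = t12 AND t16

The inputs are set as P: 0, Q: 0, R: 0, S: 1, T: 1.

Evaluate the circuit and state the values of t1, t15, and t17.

t1 = 0  t15 = 1  t17 = 1

t1 = S AND R = 1 AND 0 = 0
t2 = NOT Q = NOT 0 = 1
t3 = T OR t2 = 1 OR 1 = 1
t4 = t3 OR Q = 1 OR 0 = 1
t5 = T OR t4 = 1 OR 1 = 1
t7 = NOT t3 = NOT 1 = 0
t8 = P AND Q = 0 AND 0 = 0
t10 = t8 AND t7 = 0 AND 0 = 0
t12 = t5 OR t8 = 1 OR 0 = 1
t13 = t12 OR t10 = 1 OR 0 = 1
t15 = t13 OR t5 = 1 OR 1 = 1
t16 = t13 OR t12 = 1 OR 1 = 1
t17 = t12 AND t16 = 1 AND 1 = 1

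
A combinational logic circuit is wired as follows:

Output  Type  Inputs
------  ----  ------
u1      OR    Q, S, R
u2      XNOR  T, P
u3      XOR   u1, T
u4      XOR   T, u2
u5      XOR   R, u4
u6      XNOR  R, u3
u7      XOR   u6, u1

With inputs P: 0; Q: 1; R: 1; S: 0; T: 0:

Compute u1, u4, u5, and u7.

u1 = Q OR S OR R = 1 OR 0 OR 1 = 1
u2 = T XNOR P = 0 XNOR 0 = 1
u3 = u1 XOR T = 1 XOR 0 = 1
u4 = T XOR u2 = 0 XOR 1 = 1
u5 = R XOR u4 = 1 XOR 1 = 0
u6 = R XNOR u3 = 1 XNOR 1 = 1
u7 = u6 XOR u1 = 1 XOR 1 = 0

u1 = 1  u4 = 1  u5 = 0  u7 = 0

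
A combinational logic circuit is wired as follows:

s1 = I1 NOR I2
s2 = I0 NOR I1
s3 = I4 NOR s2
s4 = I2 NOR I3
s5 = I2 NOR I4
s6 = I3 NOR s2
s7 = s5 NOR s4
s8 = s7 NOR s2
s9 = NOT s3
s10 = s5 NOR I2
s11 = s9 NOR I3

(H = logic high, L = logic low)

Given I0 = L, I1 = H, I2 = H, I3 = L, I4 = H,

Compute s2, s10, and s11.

s2 = L, s10 = L, s11 = L

s2 = I0 NOR I1 = L NOR H = L
s3 = I4 NOR s2 = H NOR L = L
s5 = I2 NOR I4 = H NOR H = L
s9 = NOT s3 = NOT L = H
s10 = s5 NOR I2 = L NOR H = L
s11 = s9 NOR I3 = H NOR L = L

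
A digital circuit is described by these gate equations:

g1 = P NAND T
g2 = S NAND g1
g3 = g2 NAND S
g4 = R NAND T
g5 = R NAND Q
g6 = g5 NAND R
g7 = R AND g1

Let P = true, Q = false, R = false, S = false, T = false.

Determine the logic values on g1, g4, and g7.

g1 = P NAND T = true NAND false = true
g4 = R NAND T = false NAND false = true
g7 = R AND g1 = false AND true = false

g1 = true; g4 = true; g7 = false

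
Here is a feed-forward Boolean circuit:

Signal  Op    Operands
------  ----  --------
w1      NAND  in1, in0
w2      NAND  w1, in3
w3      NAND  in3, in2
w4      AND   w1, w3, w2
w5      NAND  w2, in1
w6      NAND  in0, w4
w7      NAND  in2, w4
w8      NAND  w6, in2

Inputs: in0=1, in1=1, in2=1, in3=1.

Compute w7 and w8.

w7 = 1  w8 = 0

w1 = in1 NAND in0 = 1 NAND 1 = 0
w2 = w1 NAND in3 = 0 NAND 1 = 1
w3 = in3 NAND in2 = 1 NAND 1 = 0
w4 = w1 AND w3 AND w2 = 0 AND 0 AND 1 = 0
w6 = in0 NAND w4 = 1 NAND 0 = 1
w7 = in2 NAND w4 = 1 NAND 0 = 1
w8 = w6 NAND in2 = 1 NAND 1 = 0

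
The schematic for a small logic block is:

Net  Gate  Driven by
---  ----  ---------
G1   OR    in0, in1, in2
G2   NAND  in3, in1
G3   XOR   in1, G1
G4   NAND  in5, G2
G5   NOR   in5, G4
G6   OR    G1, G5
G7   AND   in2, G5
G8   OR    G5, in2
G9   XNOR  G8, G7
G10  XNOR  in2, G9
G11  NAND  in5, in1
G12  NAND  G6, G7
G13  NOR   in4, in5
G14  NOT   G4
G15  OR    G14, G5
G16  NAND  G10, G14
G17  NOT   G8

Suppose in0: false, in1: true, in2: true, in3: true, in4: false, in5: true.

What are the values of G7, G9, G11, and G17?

G2 = in3 NAND in1 = true NAND true = false
G4 = in5 NAND G2 = true NAND false = true
G5 = in5 NOR G4 = true NOR true = false
G7 = in2 AND G5 = true AND false = false
G8 = G5 OR in2 = false OR true = true
G9 = G8 XNOR G7 = true XNOR false = false
G11 = in5 NAND in1 = true NAND true = false
G17 = NOT G8 = NOT true = false

G7 = false, G9 = false, G11 = false, G17 = false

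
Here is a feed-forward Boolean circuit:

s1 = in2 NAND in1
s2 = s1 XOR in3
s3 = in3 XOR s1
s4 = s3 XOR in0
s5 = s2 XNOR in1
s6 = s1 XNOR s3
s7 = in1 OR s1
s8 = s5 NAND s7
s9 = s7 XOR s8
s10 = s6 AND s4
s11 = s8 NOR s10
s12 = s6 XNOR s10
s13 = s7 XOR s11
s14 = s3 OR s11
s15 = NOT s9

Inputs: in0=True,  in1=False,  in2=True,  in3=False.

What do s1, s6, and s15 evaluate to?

s1 = True  s6 = True  s15 = True

s1 = in2 NAND in1 = True NAND False = True
s2 = s1 XOR in3 = True XOR False = True
s3 = in3 XOR s1 = False XOR True = True
s5 = s2 XNOR in1 = True XNOR False = False
s6 = s1 XNOR s3 = True XNOR True = True
s7 = in1 OR s1 = False OR True = True
s8 = s5 NAND s7 = False NAND True = True
s9 = s7 XOR s8 = True XOR True = False
s15 = NOT s9 = NOT False = True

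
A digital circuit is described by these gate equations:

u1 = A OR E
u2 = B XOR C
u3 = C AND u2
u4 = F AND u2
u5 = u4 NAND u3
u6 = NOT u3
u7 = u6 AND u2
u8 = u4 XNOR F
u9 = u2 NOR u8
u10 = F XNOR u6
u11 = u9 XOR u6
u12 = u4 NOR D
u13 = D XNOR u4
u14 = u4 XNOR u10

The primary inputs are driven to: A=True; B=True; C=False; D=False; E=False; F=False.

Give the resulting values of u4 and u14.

u2 = B XOR C = True XOR False = True
u3 = C AND u2 = False AND True = False
u4 = F AND u2 = False AND True = False
u6 = NOT u3 = NOT False = True
u10 = F XNOR u6 = False XNOR True = False
u14 = u4 XNOR u10 = False XNOR False = True

u4 = False; u14 = True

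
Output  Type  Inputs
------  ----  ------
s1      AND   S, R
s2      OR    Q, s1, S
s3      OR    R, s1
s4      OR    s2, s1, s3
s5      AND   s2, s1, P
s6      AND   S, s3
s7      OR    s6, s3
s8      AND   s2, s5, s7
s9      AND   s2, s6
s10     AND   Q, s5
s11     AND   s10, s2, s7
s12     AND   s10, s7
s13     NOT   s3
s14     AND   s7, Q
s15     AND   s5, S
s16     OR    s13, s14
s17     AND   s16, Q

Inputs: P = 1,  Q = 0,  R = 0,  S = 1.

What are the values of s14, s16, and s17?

s1 = S AND R = 1 AND 0 = 0
s3 = R OR s1 = 0 OR 0 = 0
s6 = S AND s3 = 1 AND 0 = 0
s7 = s6 OR s3 = 0 OR 0 = 0
s13 = NOT s3 = NOT 0 = 1
s14 = s7 AND Q = 0 AND 0 = 0
s16 = s13 OR s14 = 1 OR 0 = 1
s17 = s16 AND Q = 1 AND 0 = 0

s14 = 0, s16 = 1, s17 = 0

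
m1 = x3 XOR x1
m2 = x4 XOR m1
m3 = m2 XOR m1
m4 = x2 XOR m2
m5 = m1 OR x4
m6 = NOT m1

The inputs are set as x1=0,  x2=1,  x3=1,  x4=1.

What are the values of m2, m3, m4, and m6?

m2 = 0, m3 = 1, m4 = 1, m6 = 0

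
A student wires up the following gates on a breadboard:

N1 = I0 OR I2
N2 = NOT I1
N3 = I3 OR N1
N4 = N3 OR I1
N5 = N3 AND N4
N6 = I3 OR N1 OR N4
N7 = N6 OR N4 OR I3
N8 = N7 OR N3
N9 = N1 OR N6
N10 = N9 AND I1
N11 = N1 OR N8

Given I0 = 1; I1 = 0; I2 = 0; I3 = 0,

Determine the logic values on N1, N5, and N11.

N1 = I0 OR I2 = 1 OR 0 = 1
N3 = I3 OR N1 = 0 OR 1 = 1
N4 = N3 OR I1 = 1 OR 0 = 1
N5 = N3 AND N4 = 1 AND 1 = 1
N6 = I3 OR N1 OR N4 = 0 OR 1 OR 1 = 1
N7 = N6 OR N4 OR I3 = 1 OR 1 OR 0 = 1
N8 = N7 OR N3 = 1 OR 1 = 1
N11 = N1 OR N8 = 1 OR 1 = 1

N1 = 1, N5 = 1, N11 = 1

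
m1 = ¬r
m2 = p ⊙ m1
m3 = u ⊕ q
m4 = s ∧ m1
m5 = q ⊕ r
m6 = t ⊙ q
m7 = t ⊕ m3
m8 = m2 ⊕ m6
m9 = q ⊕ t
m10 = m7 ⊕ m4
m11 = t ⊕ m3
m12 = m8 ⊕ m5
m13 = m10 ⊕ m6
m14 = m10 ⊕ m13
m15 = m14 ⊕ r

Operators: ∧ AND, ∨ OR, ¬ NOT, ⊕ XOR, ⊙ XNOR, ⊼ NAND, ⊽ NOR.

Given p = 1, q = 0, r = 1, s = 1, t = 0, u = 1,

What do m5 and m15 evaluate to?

m5 = 1, m15 = 0

m1 = NOT r = NOT 1 = 0
m3 = u XOR q = 1 XOR 0 = 1
m4 = s AND m1 = 1 AND 0 = 0
m5 = q XOR r = 0 XOR 1 = 1
m6 = t XNOR q = 0 XNOR 0 = 1
m7 = t XOR m3 = 0 XOR 1 = 1
m10 = m7 XOR m4 = 1 XOR 0 = 1
m13 = m10 XOR m6 = 1 XOR 1 = 0
m14 = m10 XOR m13 = 1 XOR 0 = 1
m15 = m14 XOR r = 1 XOR 1 = 0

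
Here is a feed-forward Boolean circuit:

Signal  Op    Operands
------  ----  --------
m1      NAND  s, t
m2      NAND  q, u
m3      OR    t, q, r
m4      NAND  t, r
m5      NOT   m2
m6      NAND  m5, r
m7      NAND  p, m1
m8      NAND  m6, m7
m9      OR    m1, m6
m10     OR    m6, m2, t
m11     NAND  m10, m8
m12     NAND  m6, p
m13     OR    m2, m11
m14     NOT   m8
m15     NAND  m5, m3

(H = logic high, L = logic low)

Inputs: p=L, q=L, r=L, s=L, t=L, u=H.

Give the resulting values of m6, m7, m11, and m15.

m6 = H, m7 = H, m11 = H, m15 = H

m1 = s NAND t = L NAND L = H
m2 = q NAND u = L NAND H = H
m3 = t OR q OR r = L OR L OR L = L
m5 = NOT m2 = NOT H = L
m6 = m5 NAND r = L NAND L = H
m7 = p NAND m1 = L NAND H = H
m8 = m6 NAND m7 = H NAND H = L
m10 = m6 OR m2 OR t = H OR H OR L = H
m11 = m10 NAND m8 = H NAND L = H
m15 = m5 NAND m3 = L NAND L = H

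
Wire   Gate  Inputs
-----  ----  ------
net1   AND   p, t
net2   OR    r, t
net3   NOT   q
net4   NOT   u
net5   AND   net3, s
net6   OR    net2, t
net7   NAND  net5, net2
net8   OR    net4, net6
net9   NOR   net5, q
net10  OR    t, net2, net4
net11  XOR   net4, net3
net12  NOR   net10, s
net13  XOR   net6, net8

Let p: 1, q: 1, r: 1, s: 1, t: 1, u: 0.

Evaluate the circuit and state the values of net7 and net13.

net2 = r OR t = 1 OR 1 = 1
net3 = NOT q = NOT 1 = 0
net4 = NOT u = NOT 0 = 1
net5 = net3 AND s = 0 AND 1 = 0
net6 = net2 OR t = 1 OR 1 = 1
net7 = net5 NAND net2 = 0 NAND 1 = 1
net8 = net4 OR net6 = 1 OR 1 = 1
net13 = net6 XOR net8 = 1 XOR 1 = 0

net7 = 1, net13 = 0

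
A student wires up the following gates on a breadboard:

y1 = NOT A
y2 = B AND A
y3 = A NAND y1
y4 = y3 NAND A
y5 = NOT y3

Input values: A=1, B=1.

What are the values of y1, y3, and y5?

y1 = NOT A = NOT 1 = 0
y3 = A NAND y1 = 1 NAND 0 = 1
y5 = NOT y3 = NOT 1 = 0

y1 = 0  y3 = 1  y5 = 0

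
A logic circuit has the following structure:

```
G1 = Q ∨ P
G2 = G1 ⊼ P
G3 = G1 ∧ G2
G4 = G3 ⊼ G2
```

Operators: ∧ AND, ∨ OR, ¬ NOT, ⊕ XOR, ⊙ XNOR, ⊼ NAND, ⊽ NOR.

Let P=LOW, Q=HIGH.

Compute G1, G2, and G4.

G1 = HIGH; G2 = HIGH; G4 = LOW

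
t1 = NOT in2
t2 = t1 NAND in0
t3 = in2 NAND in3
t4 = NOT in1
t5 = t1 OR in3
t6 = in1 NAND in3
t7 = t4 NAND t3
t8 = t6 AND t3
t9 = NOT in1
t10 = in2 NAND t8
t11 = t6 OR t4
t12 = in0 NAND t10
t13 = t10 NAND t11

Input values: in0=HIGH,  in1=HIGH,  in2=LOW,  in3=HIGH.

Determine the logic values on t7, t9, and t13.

t3 = in2 NAND in3 = LOW NAND HIGH = HIGH
t4 = NOT in1 = NOT HIGH = LOW
t6 = in1 NAND in3 = HIGH NAND HIGH = LOW
t7 = t4 NAND t3 = LOW NAND HIGH = HIGH
t8 = t6 AND t3 = LOW AND HIGH = LOW
t9 = NOT in1 = NOT HIGH = LOW
t10 = in2 NAND t8 = LOW NAND LOW = HIGH
t11 = t6 OR t4 = LOW OR LOW = LOW
t13 = t10 NAND t11 = HIGH NAND LOW = HIGH

t7 = HIGH; t9 = LOW; t13 = HIGH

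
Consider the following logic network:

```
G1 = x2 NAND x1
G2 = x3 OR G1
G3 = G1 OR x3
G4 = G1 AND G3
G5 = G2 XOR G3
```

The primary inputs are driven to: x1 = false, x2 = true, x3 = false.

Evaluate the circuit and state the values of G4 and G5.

G1 = x2 NAND x1 = true NAND false = true
G2 = x3 OR G1 = false OR true = true
G3 = G1 OR x3 = true OR false = true
G4 = G1 AND G3 = true AND true = true
G5 = G2 XOR G3 = true XOR true = false

G4 = true  G5 = false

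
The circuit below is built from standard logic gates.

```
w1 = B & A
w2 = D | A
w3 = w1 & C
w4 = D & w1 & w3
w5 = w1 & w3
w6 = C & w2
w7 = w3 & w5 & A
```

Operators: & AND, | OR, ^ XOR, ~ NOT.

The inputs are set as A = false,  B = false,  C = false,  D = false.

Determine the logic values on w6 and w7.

w6 = false  w7 = false

w1 = B AND A = false AND false = false
w2 = D OR A = false OR false = false
w3 = w1 AND C = false AND false = false
w5 = w1 AND w3 = false AND false = false
w6 = C AND w2 = false AND false = false
w7 = w3 AND w5 AND A = false AND false AND false = false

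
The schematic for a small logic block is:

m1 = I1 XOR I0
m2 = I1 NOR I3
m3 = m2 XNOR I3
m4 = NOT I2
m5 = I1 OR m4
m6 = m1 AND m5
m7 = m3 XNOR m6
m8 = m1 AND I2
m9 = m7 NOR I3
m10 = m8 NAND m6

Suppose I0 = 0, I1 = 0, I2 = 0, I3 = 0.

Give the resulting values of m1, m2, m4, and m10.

m1 = I1 XOR I0 = 0 XOR 0 = 0
m2 = I1 NOR I3 = 0 NOR 0 = 1
m4 = NOT I2 = NOT 0 = 1
m5 = I1 OR m4 = 0 OR 1 = 1
m6 = m1 AND m5 = 0 AND 1 = 0
m8 = m1 AND I2 = 0 AND 0 = 0
m10 = m8 NAND m6 = 0 NAND 0 = 1

m1 = 0, m2 = 1, m4 = 1, m10 = 1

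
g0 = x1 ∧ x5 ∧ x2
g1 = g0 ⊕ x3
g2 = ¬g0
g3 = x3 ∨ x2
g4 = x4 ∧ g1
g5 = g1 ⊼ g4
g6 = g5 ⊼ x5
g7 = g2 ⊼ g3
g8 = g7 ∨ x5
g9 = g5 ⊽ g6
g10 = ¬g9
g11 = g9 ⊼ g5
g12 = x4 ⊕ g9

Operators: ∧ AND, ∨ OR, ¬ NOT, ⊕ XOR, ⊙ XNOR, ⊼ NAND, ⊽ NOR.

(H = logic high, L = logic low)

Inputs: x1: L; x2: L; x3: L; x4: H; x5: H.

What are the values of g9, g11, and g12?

g9 = L; g11 = H; g12 = H

g0 = x1 AND x5 AND x2 = L AND H AND L = L
g1 = g0 XOR x3 = L XOR L = L
g4 = x4 AND g1 = H AND L = L
g5 = g1 NAND g4 = L NAND L = H
g6 = g5 NAND x5 = H NAND H = L
g9 = g5 NOR g6 = H NOR L = L
g11 = g9 NAND g5 = L NAND H = H
g12 = x4 XOR g9 = H XOR L = H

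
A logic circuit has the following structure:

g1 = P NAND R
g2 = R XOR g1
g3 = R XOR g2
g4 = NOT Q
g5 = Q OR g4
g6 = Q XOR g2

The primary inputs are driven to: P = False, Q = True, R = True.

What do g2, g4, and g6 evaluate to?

g1 = P NAND R = False NAND True = True
g2 = R XOR g1 = True XOR True = False
g4 = NOT Q = NOT True = False
g6 = Q XOR g2 = True XOR False = True

g2 = False  g4 = False  g6 = True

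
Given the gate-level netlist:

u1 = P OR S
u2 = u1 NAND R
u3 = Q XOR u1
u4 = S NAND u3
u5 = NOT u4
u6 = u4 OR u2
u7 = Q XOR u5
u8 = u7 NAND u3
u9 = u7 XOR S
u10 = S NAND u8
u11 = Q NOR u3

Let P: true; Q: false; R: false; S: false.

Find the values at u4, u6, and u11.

u4 = true, u6 = true, u11 = false

u1 = P OR S = true OR false = true
u2 = u1 NAND R = true NAND false = true
u3 = Q XOR u1 = false XOR true = true
u4 = S NAND u3 = false NAND true = true
u6 = u4 OR u2 = true OR true = true
u11 = Q NOR u3 = false NOR true = false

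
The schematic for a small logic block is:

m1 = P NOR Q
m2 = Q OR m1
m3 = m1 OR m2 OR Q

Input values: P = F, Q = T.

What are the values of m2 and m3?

m1 = P NOR Q = F NOR T = F
m2 = Q OR m1 = T OR F = T
m3 = m1 OR m2 OR Q = F OR T OR T = T

m2 = T  m3 = T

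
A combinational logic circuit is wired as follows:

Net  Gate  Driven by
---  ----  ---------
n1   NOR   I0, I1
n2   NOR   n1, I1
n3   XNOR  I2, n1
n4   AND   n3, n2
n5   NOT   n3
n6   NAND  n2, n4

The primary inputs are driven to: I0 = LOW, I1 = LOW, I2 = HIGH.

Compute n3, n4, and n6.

n3 = HIGH; n4 = LOW; n6 = HIGH

n1 = I0 NOR I1 = LOW NOR LOW = HIGH
n2 = n1 NOR I1 = HIGH NOR LOW = LOW
n3 = I2 XNOR n1 = HIGH XNOR HIGH = HIGH
n4 = n3 AND n2 = HIGH AND LOW = LOW
n6 = n2 NAND n4 = LOW NAND LOW = HIGH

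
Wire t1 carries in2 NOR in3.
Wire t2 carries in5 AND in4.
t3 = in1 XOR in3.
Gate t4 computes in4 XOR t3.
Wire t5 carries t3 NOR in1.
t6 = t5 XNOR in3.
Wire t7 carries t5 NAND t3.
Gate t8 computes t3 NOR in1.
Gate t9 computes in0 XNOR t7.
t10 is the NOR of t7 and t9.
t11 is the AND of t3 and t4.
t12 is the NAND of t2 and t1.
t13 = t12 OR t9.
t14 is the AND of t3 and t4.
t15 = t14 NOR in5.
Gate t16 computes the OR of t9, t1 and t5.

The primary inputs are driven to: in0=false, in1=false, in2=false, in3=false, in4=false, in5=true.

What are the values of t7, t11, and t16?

t1 = in2 NOR in3 = false NOR false = true
t3 = in1 XOR in3 = false XOR false = false
t4 = in4 XOR t3 = false XOR false = false
t5 = t3 NOR in1 = false NOR false = true
t7 = t5 NAND t3 = true NAND false = true
t9 = in0 XNOR t7 = false XNOR true = false
t11 = t3 AND t4 = false AND false = false
t16 = t9 OR t1 OR t5 = false OR true OR true = true

t7 = true  t11 = false  t16 = true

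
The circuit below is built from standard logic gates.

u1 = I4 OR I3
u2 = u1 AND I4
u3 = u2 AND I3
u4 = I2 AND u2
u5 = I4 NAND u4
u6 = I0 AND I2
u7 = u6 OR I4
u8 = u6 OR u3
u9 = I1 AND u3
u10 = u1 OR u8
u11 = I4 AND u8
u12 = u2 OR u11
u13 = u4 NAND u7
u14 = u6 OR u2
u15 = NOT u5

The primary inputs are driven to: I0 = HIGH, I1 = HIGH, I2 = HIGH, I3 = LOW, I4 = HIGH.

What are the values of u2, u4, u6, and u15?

u2 = HIGH, u4 = HIGH, u6 = HIGH, u15 = HIGH

u1 = I4 OR I3 = HIGH OR LOW = HIGH
u2 = u1 AND I4 = HIGH AND HIGH = HIGH
u4 = I2 AND u2 = HIGH AND HIGH = HIGH
u5 = I4 NAND u4 = HIGH NAND HIGH = LOW
u6 = I0 AND I2 = HIGH AND HIGH = HIGH
u15 = NOT u5 = NOT LOW = HIGH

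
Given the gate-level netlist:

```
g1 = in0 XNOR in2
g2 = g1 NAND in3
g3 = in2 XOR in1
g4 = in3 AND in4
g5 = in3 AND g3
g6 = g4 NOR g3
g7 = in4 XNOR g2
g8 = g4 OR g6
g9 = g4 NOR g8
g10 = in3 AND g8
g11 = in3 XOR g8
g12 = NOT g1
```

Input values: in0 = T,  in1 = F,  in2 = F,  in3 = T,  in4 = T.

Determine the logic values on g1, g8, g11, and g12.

g1 = F, g8 = T, g11 = F, g12 = T

g1 = in0 XNOR in2 = T XNOR F = F
g3 = in2 XOR in1 = F XOR F = F
g4 = in3 AND in4 = T AND T = T
g6 = g4 NOR g3 = T NOR F = F
g8 = g4 OR g6 = T OR F = T
g11 = in3 XOR g8 = T XOR T = F
g12 = NOT g1 = NOT F = T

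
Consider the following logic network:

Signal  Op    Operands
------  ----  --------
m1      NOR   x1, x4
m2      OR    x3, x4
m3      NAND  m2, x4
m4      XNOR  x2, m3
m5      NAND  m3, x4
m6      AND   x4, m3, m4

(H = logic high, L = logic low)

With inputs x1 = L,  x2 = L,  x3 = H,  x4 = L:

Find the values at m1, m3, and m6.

m1 = H, m3 = H, m6 = L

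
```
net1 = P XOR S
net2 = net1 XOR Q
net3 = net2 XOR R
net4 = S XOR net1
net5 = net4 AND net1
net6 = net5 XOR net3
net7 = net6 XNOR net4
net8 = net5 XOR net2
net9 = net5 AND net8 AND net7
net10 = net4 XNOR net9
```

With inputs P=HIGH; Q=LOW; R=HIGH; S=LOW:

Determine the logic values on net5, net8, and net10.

net5 = HIGH  net8 = LOW  net10 = LOW

net1 = P XOR S = HIGH XOR LOW = HIGH
net2 = net1 XOR Q = HIGH XOR LOW = HIGH
net3 = net2 XOR R = HIGH XOR HIGH = LOW
net4 = S XOR net1 = LOW XOR HIGH = HIGH
net5 = net4 AND net1 = HIGH AND HIGH = HIGH
net6 = net5 XOR net3 = HIGH XOR LOW = HIGH
net7 = net6 XNOR net4 = HIGH XNOR HIGH = HIGH
net8 = net5 XOR net2 = HIGH XOR HIGH = LOW
net9 = net5 AND net8 AND net7 = HIGH AND LOW AND HIGH = LOW
net10 = net4 XNOR net9 = HIGH XNOR LOW = LOW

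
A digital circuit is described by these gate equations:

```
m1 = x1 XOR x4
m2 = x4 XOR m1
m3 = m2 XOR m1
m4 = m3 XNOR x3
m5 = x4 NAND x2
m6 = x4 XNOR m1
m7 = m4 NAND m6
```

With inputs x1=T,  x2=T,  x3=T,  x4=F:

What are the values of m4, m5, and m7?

m1 = x1 XOR x4 = T XOR F = T
m2 = x4 XOR m1 = F XOR T = T
m3 = m2 XOR m1 = T XOR T = F
m4 = m3 XNOR x3 = F XNOR T = F
m5 = x4 NAND x2 = F NAND T = T
m6 = x4 XNOR m1 = F XNOR T = F
m7 = m4 NAND m6 = F NAND F = T

m4 = F, m5 = T, m7 = T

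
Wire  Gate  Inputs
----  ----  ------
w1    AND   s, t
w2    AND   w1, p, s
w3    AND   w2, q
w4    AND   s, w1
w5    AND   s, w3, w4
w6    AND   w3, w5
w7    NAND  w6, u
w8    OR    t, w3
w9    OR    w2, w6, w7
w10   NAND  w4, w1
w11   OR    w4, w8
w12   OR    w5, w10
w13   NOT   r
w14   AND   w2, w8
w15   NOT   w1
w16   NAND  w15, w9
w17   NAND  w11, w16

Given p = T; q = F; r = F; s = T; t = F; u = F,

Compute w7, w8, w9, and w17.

w7 = T, w8 = F, w9 = T, w17 = T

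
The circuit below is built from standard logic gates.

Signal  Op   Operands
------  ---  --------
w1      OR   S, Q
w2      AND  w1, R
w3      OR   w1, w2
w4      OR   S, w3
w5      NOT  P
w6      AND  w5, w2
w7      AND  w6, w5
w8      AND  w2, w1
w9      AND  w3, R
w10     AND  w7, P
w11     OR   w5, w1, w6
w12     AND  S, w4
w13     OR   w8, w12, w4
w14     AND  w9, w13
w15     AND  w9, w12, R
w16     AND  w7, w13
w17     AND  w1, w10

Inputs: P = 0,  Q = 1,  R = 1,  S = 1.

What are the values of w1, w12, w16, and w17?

w1 = 1, w12 = 1, w16 = 1, w17 = 0

w1 = S OR Q = 1 OR 1 = 1
w2 = w1 AND R = 1 AND 1 = 1
w3 = w1 OR w2 = 1 OR 1 = 1
w4 = S OR w3 = 1 OR 1 = 1
w5 = NOT P = NOT 0 = 1
w6 = w5 AND w2 = 1 AND 1 = 1
w7 = w6 AND w5 = 1 AND 1 = 1
w8 = w2 AND w1 = 1 AND 1 = 1
w10 = w7 AND P = 1 AND 0 = 0
w12 = S AND w4 = 1 AND 1 = 1
w13 = w8 OR w12 OR w4 = 1 OR 1 OR 1 = 1
w16 = w7 AND w13 = 1 AND 1 = 1
w17 = w1 AND w10 = 1 AND 0 = 0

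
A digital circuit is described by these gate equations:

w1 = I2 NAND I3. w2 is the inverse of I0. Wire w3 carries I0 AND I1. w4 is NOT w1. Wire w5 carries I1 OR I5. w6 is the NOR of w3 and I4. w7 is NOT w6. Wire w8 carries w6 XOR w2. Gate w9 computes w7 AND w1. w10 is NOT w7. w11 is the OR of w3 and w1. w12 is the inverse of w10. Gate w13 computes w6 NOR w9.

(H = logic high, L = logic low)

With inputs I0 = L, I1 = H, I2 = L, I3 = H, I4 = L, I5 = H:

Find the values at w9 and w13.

w9 = L, w13 = L

w1 = I2 NAND I3 = L NAND H = H
w3 = I0 AND I1 = L AND H = L
w6 = w3 NOR I4 = L NOR L = H
w7 = NOT w6 = NOT H = L
w9 = w7 AND w1 = L AND H = L
w13 = w6 NOR w9 = H NOR L = L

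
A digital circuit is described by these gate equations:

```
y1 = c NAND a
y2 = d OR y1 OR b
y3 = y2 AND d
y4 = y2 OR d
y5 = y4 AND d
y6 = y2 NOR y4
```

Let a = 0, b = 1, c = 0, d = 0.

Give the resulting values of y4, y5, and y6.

y4 = 1; y5 = 0; y6 = 0

y1 = c NAND a = 0 NAND 0 = 1
y2 = d OR y1 OR b = 0 OR 1 OR 1 = 1
y4 = y2 OR d = 1 OR 0 = 1
y5 = y4 AND d = 1 AND 0 = 0
y6 = y2 NOR y4 = 1 NOR 1 = 0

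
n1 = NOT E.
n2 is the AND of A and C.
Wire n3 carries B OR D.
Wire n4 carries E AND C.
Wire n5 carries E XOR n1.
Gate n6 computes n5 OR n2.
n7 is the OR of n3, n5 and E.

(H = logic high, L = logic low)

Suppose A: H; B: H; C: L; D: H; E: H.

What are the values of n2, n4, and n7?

n1 = NOT E = NOT H = L
n2 = A AND C = H AND L = L
n3 = B OR D = H OR H = H
n4 = E AND C = H AND L = L
n5 = E XOR n1 = H XOR L = H
n7 = n3 OR n5 OR E = H OR H OR H = H

n2 = L, n4 = L, n7 = H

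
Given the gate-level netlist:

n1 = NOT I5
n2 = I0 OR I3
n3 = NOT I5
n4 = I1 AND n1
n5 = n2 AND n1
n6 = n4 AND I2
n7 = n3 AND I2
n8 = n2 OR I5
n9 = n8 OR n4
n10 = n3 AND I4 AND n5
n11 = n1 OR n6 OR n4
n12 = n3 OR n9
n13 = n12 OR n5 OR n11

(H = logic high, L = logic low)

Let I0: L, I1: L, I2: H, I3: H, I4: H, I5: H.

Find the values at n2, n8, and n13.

n2 = H  n8 = H  n13 = H

n1 = NOT I5 = NOT H = L
n2 = I0 OR I3 = L OR H = H
n3 = NOT I5 = NOT H = L
n4 = I1 AND n1 = L AND L = L
n5 = n2 AND n1 = H AND L = L
n6 = n4 AND I2 = L AND H = L
n8 = n2 OR I5 = H OR H = H
n9 = n8 OR n4 = H OR L = H
n11 = n1 OR n6 OR n4 = L OR L OR L = L
n12 = n3 OR n9 = L OR H = H
n13 = n12 OR n5 OR n11 = H OR L OR L = H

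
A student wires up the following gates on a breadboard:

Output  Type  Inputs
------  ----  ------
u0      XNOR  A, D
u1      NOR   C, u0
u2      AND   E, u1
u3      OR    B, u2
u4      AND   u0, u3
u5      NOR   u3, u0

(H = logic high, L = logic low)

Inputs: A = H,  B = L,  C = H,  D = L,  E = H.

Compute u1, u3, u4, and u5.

u1 = L  u3 = L  u4 = L  u5 = H

u0 = A XNOR D = H XNOR L = L
u1 = C NOR u0 = H NOR L = L
u2 = E AND u1 = H AND L = L
u3 = B OR u2 = L OR L = L
u4 = u0 AND u3 = L AND L = L
u5 = u3 NOR u0 = L NOR L = H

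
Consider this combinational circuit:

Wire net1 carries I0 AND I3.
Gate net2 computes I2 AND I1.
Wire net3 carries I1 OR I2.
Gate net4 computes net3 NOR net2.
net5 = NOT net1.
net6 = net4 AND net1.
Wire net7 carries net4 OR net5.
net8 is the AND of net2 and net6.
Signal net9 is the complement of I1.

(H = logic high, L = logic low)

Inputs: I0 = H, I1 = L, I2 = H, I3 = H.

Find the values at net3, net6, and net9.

net3 = H, net6 = L, net9 = H

net1 = I0 AND I3 = H AND H = H
net2 = I2 AND I1 = H AND L = L
net3 = I1 OR I2 = L OR H = H
net4 = net3 NOR net2 = H NOR L = L
net6 = net4 AND net1 = L AND H = L
net9 = NOT I1 = NOT L = H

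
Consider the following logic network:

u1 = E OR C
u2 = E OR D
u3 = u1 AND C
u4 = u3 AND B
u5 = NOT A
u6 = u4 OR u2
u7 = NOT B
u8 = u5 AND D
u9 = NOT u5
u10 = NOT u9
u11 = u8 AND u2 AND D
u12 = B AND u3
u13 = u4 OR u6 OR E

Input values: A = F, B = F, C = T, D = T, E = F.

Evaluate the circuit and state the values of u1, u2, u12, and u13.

u1 = T, u2 = T, u12 = F, u13 = T

u1 = E OR C = F OR T = T
u2 = E OR D = F OR T = T
u3 = u1 AND C = T AND T = T
u4 = u3 AND B = T AND F = F
u6 = u4 OR u2 = F OR T = T
u12 = B AND u3 = F AND T = F
u13 = u4 OR u6 OR E = F OR T OR F = T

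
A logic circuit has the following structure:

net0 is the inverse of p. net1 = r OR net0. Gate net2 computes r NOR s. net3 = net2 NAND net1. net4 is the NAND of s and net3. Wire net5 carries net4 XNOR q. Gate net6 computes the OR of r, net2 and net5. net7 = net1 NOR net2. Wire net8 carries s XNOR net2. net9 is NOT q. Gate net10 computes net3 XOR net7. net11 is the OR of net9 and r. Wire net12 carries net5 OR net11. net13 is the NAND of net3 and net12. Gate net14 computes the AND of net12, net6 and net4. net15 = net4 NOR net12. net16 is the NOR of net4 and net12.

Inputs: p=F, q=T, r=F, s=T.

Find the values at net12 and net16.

net12 = F, net16 = T

net0 = NOT p = NOT F = T
net1 = r OR net0 = F OR T = T
net2 = r NOR s = F NOR T = F
net3 = net2 NAND net1 = F NAND T = T
net4 = s NAND net3 = T NAND T = F
net5 = net4 XNOR q = F XNOR T = F
net9 = NOT q = NOT T = F
net11 = net9 OR r = F OR F = F
net12 = net5 OR net11 = F OR F = F
net16 = net4 NOR net12 = F NOR F = T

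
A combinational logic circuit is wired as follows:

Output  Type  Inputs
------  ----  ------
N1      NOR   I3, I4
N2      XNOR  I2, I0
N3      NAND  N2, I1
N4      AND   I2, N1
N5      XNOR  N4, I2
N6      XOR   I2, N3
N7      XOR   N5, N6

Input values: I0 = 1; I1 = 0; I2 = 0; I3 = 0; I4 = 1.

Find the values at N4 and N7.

N4 = 0  N7 = 0

N1 = I3 NOR I4 = 0 NOR 1 = 0
N2 = I2 XNOR I0 = 0 XNOR 1 = 0
N3 = N2 NAND I1 = 0 NAND 0 = 1
N4 = I2 AND N1 = 0 AND 0 = 0
N5 = N4 XNOR I2 = 0 XNOR 0 = 1
N6 = I2 XOR N3 = 0 XOR 1 = 1
N7 = N5 XOR N6 = 1 XOR 1 = 0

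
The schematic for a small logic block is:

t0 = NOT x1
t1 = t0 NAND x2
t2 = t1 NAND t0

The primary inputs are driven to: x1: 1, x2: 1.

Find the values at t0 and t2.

t0 = NOT x1 = NOT 1 = 0
t1 = t0 NAND x2 = 0 NAND 1 = 1
t2 = t1 NAND t0 = 1 NAND 0 = 1

t0 = 0, t2 = 1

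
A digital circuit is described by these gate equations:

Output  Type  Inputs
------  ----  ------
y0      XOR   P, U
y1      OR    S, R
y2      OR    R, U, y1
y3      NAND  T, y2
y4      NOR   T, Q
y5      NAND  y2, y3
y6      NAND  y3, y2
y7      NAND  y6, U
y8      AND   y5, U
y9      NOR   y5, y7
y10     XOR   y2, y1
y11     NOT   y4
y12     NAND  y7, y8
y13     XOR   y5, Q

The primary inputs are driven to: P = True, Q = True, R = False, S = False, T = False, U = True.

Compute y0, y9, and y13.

y0 = False  y9 = False  y13 = True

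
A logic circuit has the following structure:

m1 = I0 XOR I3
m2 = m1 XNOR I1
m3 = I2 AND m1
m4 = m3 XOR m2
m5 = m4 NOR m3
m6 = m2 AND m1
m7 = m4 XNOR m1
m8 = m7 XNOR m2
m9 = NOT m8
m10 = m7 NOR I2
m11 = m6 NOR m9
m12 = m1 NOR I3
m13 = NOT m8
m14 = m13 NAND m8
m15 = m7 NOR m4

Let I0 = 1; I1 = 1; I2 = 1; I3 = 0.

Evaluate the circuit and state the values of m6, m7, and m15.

m1 = I0 XOR I3 = 1 XOR 0 = 1
m2 = m1 XNOR I1 = 1 XNOR 1 = 1
m3 = I2 AND m1 = 1 AND 1 = 1
m4 = m3 XOR m2 = 1 XOR 1 = 0
m6 = m2 AND m1 = 1 AND 1 = 1
m7 = m4 XNOR m1 = 0 XNOR 1 = 0
m15 = m7 NOR m4 = 0 NOR 0 = 1

m6 = 1, m7 = 0, m15 = 1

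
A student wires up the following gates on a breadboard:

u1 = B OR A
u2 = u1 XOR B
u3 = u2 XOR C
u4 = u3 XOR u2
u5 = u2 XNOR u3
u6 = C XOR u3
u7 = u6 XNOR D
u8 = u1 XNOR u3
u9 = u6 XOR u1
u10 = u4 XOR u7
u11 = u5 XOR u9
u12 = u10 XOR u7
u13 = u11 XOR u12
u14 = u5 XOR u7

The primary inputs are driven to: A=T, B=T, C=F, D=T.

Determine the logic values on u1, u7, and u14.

u1 = B OR A = T OR T = T
u2 = u1 XOR B = T XOR T = F
u3 = u2 XOR C = F XOR F = F
u5 = u2 XNOR u3 = F XNOR F = T
u6 = C XOR u3 = F XOR F = F
u7 = u6 XNOR D = F XNOR T = F
u14 = u5 XOR u7 = T XOR F = T

u1 = T, u7 = F, u14 = T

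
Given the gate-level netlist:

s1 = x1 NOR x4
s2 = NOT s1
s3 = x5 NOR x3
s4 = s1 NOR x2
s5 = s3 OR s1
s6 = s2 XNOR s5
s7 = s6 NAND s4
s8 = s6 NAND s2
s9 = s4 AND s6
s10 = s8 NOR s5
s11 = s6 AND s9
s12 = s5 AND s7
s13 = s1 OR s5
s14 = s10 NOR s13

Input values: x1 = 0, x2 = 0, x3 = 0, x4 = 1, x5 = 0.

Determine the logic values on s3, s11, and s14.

s3 = 1; s11 = 1; s14 = 0

s1 = x1 NOR x4 = 0 NOR 1 = 0
s2 = NOT s1 = NOT 0 = 1
s3 = x5 NOR x3 = 0 NOR 0 = 1
s4 = s1 NOR x2 = 0 NOR 0 = 1
s5 = s3 OR s1 = 1 OR 0 = 1
s6 = s2 XNOR s5 = 1 XNOR 1 = 1
s8 = s6 NAND s2 = 1 NAND 1 = 0
s9 = s4 AND s6 = 1 AND 1 = 1
s10 = s8 NOR s5 = 0 NOR 1 = 0
s11 = s6 AND s9 = 1 AND 1 = 1
s13 = s1 OR s5 = 0 OR 1 = 1
s14 = s10 NOR s13 = 0 NOR 1 = 0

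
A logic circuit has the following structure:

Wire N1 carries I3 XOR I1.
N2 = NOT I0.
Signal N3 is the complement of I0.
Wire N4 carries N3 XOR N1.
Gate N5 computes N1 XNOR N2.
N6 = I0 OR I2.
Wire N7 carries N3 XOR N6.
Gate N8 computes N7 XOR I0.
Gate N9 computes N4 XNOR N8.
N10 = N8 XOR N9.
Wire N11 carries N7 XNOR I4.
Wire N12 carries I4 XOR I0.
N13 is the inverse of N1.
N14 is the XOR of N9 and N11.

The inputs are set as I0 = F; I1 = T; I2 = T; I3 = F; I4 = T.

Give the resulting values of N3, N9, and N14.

N3 = T, N9 = T, N14 = T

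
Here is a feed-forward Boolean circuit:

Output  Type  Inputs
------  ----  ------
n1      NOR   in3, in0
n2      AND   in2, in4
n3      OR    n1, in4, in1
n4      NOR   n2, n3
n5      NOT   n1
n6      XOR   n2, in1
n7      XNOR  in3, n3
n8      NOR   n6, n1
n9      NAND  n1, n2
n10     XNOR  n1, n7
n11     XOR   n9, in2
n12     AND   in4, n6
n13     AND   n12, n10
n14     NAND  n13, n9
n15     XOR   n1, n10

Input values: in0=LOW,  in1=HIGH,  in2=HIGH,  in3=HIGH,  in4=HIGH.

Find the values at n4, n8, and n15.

n1 = in3 NOR in0 = HIGH NOR LOW = LOW
n2 = in2 AND in4 = HIGH AND HIGH = HIGH
n3 = n1 OR in4 OR in1 = LOW OR HIGH OR HIGH = HIGH
n4 = n2 NOR n3 = HIGH NOR HIGH = LOW
n6 = n2 XOR in1 = HIGH XOR HIGH = LOW
n7 = in3 XNOR n3 = HIGH XNOR HIGH = HIGH
n8 = n6 NOR n1 = LOW NOR LOW = HIGH
n10 = n1 XNOR n7 = LOW XNOR HIGH = LOW
n15 = n1 XOR n10 = LOW XOR LOW = LOW

n4 = LOW, n8 = HIGH, n15 = LOW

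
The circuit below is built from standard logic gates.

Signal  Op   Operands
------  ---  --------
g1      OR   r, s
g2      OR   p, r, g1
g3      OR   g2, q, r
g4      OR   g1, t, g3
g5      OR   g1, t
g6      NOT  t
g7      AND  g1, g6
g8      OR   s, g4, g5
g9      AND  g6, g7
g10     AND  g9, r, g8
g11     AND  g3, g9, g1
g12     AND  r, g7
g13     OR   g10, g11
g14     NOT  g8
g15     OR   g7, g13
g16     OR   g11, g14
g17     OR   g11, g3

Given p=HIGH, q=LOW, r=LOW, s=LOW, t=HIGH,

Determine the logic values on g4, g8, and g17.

g4 = HIGH; g8 = HIGH; g17 = HIGH

g1 = r OR s = LOW OR LOW = LOW
g2 = p OR r OR g1 = HIGH OR LOW OR LOW = HIGH
g3 = g2 OR q OR r = HIGH OR LOW OR LOW = HIGH
g4 = g1 OR t OR g3 = LOW OR HIGH OR HIGH = HIGH
g5 = g1 OR t = LOW OR HIGH = HIGH
g6 = NOT t = NOT HIGH = LOW
g7 = g1 AND g6 = LOW AND LOW = LOW
g8 = s OR g4 OR g5 = LOW OR HIGH OR HIGH = HIGH
g9 = g6 AND g7 = LOW AND LOW = LOW
g11 = g3 AND g9 AND g1 = HIGH AND LOW AND LOW = LOW
g17 = g11 OR g3 = LOW OR HIGH = HIGH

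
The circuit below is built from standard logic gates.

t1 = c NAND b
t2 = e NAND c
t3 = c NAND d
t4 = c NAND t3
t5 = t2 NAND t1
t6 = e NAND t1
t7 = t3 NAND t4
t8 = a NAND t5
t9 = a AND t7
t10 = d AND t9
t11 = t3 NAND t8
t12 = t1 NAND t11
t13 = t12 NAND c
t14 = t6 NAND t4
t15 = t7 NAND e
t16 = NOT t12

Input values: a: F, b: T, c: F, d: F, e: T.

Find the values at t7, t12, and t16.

t1 = c NAND b = F NAND T = T
t2 = e NAND c = T NAND F = T
t3 = c NAND d = F NAND F = T
t4 = c NAND t3 = F NAND T = T
t5 = t2 NAND t1 = T NAND T = F
t7 = t3 NAND t4 = T NAND T = F
t8 = a NAND t5 = F NAND F = T
t11 = t3 NAND t8 = T NAND T = F
t12 = t1 NAND t11 = T NAND F = T
t16 = NOT t12 = NOT T = F

t7 = F, t12 = T, t16 = F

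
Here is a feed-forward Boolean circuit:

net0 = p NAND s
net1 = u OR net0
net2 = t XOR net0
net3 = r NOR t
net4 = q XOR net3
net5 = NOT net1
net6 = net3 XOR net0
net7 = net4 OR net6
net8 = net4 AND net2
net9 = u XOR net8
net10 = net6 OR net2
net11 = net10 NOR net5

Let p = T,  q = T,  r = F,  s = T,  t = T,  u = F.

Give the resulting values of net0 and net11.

net0 = p NAND s = T NAND T = F
net1 = u OR net0 = F OR F = F
net2 = t XOR net0 = T XOR F = T
net3 = r NOR t = F NOR T = F
net5 = NOT net1 = NOT F = T
net6 = net3 XOR net0 = F XOR F = F
net10 = net6 OR net2 = F OR T = T
net11 = net10 NOR net5 = T NOR T = F

net0 = F, net11 = F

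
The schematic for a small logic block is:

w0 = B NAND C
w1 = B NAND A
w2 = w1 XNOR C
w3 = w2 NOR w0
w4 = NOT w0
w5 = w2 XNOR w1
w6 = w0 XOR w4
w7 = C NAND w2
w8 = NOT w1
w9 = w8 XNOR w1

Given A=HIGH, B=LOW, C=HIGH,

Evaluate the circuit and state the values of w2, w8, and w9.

w2 = HIGH; w8 = LOW; w9 = LOW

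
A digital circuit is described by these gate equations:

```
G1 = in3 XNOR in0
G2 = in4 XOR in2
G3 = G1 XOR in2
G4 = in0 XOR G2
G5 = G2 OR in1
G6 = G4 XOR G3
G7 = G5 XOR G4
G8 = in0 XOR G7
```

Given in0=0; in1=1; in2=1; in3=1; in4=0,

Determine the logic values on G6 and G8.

G6 = 0; G8 = 0

G1 = in3 XNOR in0 = 1 XNOR 0 = 0
G2 = in4 XOR in2 = 0 XOR 1 = 1
G3 = G1 XOR in2 = 0 XOR 1 = 1
G4 = in0 XOR G2 = 0 XOR 1 = 1
G5 = G2 OR in1 = 1 OR 1 = 1
G6 = G4 XOR G3 = 1 XOR 1 = 0
G7 = G5 XOR G4 = 1 XOR 1 = 0
G8 = in0 XOR G7 = 0 XOR 0 = 0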